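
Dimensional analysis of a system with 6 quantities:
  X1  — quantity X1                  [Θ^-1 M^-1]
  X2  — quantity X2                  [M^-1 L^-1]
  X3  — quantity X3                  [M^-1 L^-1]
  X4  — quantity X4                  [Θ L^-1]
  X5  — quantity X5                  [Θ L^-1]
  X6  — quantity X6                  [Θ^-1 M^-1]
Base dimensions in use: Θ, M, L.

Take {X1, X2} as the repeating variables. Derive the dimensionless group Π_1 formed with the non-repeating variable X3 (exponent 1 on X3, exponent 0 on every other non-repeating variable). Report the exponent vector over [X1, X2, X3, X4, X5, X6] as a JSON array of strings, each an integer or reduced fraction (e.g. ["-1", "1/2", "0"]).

["0", "-1", "1", "0", "0", "0"]

Dimensional matrix (Θ×M×L by X1×X2×X3×X4×X5×X6):
  Θ: [-1  0  0  1  1 -1]
  M: [-1 -1 -1  0  0 -1]
  L: [ 0 -1 -1 -1 -1  0]
RREF → pivots at {X1,X2} ⇒ r = 2
Repeat: X1,X2; free: X3,X4,X5,X6
RREF:
  r0: [   1    0    0   -1   -1    1]
  r1: [   0    1    1    1    1    0]
  r2: [   0    0    0    0    0    0]
Fix exponent of X3 at 1, X4 at 0, X5 at 0, X6 at 0; solve each RREF row for its pivot's exponent:
  r0: exp(X1) + (0)·1 = 0 ⇒ exp(X1) = 0
  r1: exp(X2) + (1)·1 = 0 ⇒ exp(X2) = -1
Π_1 = X2^-1 · X3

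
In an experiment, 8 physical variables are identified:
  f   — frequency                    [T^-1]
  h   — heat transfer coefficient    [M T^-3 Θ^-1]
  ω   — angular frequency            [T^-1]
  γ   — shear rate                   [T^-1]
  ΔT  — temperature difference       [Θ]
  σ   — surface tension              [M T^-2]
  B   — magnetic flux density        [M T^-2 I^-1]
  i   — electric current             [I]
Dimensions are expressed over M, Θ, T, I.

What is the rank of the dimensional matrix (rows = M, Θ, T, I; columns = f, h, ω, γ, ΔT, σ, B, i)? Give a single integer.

4

Dimensional matrix (M×Θ×T×I by f×h×ω×γ×ΔT×σ×B×i):
  M: [ 0  1  0  0  0  1  1  0]
  Θ: [ 0 -1  0  0  1  0  0  0]
  T: [-1 -3 -1 -1  0 -2 -2  0]
  I: [ 0  0  0  0  0  0 -1  1]
Echelon form has 4 nonzero rows (pivots: f,h,ΔT,B)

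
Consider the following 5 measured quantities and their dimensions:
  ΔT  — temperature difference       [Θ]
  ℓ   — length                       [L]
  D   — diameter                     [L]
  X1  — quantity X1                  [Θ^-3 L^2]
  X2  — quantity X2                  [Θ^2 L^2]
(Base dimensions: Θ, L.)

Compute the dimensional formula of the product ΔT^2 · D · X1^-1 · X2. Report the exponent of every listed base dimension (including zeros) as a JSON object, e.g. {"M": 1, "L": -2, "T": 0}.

{"Θ": 7, "L": 1}

Exponent matrix [Θ,L] × [ΔT,ℓ,D,X1,X2]:
  Θ: [ 1  0  0 -3  2]
  L: [ 0  1  1  2  2]
  [Θ]: (2)·1+(1)·0+(-1)·-3+(1)·2 = 7
  [L]: (2)·0+(1)·1+(-1)·2+(1)·2 = 1
⇒ Θ^7 L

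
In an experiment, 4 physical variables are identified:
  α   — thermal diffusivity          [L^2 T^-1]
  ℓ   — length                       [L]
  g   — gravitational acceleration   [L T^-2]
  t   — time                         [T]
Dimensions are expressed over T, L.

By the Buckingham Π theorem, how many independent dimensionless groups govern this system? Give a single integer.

Exponent matrix [T,L] × [α,ℓ,g,t]:
  T: [-1  0 -2  1]
  L: [ 2  1  1  0]
Echelon form has 2 nonzero rows (pivots: α,ℓ)
n=4, r=2 ⇒ 2 dimensionless groups

2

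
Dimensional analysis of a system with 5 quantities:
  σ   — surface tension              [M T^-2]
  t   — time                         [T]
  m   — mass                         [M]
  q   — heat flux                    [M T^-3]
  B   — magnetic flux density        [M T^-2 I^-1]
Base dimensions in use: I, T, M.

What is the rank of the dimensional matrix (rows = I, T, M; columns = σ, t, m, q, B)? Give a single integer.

3

Dimensional matrix (I×T×M by σ×t×m×q×B):
  I: [ 0  0  0  0 -1]
  T: [-2  1  0 -3 -2]
  M: [ 1  0  1  1  1]
Row reduction gives pivot columns σ,t,B; rank = 3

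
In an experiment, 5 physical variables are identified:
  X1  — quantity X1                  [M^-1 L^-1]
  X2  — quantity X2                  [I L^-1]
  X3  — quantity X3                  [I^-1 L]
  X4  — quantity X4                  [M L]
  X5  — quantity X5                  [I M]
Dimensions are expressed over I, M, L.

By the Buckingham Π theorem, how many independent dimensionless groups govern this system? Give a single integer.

Dimensional matrix (I×M×L by X1×X2×X3×X4×X5):
  I: [ 0  1 -1  0  1]
  M: [-1  0  0  1  1]
  L: [-1 -1  1  1  0]
RREF → pivots at {X1,X2} ⇒ r = 2
5 vars − rank 2 = 3 Π groups

3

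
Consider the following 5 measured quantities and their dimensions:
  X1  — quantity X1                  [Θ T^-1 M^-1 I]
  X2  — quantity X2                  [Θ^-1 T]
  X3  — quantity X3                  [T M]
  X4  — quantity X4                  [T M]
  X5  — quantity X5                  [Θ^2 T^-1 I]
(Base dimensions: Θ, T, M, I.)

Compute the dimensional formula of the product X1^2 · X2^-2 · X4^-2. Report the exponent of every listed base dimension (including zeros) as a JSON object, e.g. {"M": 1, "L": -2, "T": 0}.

Write exponents as rows Θ,T,M,I / cols X1,X2,X3,X4,X5:
  Θ: [ 1 -1  0  0  2]
  T: [-1  1  1  1 -1]
  M: [-1  0  1  1  0]
  I: [ 1  0  0  0  1]
  [Θ]: (2)·1+(-2)·-1+(-2)·0 = 4
  [T]: (2)·-1+(-2)·1+(-2)·1 = -6
  [M]: (2)·-1+(-2)·0+(-2)·1 = -4
  [I]: (2)·1+(-2)·0+(-2)·0 = 2
⇒ Θ^4 T^-6 M^-4 I^2

{"Θ": 4, "T": -6, "M": -4, "I": 2}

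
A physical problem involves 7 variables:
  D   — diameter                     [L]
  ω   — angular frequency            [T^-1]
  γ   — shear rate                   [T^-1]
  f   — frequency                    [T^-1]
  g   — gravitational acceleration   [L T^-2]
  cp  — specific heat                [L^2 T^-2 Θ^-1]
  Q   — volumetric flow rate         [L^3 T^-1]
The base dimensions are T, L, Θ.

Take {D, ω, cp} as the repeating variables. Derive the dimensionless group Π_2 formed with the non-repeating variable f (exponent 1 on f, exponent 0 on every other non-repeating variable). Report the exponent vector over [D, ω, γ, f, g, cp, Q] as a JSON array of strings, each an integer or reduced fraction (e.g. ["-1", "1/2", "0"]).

Write exponents as rows T,L,Θ / cols D,ω,γ,f,g,cp,Q:
  T: [ 0 -1 -1 -1 -2 -2 -1]
  L: [ 1  0  0  0  1  2  3]
  Θ: [ 0  0  0  0  0 -1  0]
Row reduction gives pivot columns D,ω,cp; rank = 3
Repeat: D,ω,cp; free: γ,f,g,Q
RREF:
  r0: [   1    0    0    0    1    0    3]
  r1: [   0    1    1    1    2    0    1]
  r2: [   0    0    0    0    0    1    0]
Fix exponent of f at 1, γ at 0, g at 0, Q at 0; solve each RREF row for its pivot's exponent:
  r0: exp(D) + (0)·1 = 0 ⇒ exp(D) = 0
  r1: exp(ω) + (1)·1 = 0 ⇒ exp(ω) = -1
  r2: exp(cp) + (0)·1 = 0 ⇒ exp(cp) = 0
Π_2 = ω^-1 · f

["0", "-1", "0", "1", "0", "0", "0"]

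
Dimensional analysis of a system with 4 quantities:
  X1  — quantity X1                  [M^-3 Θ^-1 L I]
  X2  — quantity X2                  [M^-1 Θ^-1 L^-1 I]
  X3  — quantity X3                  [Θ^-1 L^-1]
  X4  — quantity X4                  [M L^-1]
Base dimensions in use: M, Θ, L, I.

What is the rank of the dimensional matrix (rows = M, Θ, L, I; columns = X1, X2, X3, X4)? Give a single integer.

3

Exponent matrix [M,Θ,L,I] × [X1,X2,X3,X4]:
  M: [-3 -1  0  1]
  Θ: [-1 -1 -1  0]
  L: [ 1 -1 -1 -1]
  I: [ 1  1  0  0]
Echelon form has 3 nonzero rows (pivots: X1,X2,X3)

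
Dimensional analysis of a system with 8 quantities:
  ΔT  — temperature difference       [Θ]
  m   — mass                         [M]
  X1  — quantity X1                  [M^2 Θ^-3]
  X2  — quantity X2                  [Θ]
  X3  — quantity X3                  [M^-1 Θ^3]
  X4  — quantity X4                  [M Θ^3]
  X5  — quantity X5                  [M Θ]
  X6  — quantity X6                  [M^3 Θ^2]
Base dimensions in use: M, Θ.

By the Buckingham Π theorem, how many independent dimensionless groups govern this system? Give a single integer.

6

Exponent matrix [M,Θ] × [ΔT,m,X1,X2,X3,X4,X5,X6]:
  M: [ 0  1  2  0 -1  1  1  3]
  Θ: [ 1  0 -3  1  3  3  1  2]
RREF → pivots at {ΔT,m} ⇒ r = 2
8 vars − rank 2 = 6 Π groups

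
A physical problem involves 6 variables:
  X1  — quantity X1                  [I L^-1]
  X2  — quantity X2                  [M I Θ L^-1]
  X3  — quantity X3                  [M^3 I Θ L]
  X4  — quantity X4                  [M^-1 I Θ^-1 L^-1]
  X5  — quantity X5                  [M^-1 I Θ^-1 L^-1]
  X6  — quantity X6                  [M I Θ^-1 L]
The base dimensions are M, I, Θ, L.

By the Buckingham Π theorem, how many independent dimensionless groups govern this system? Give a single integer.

Write exponents as rows M,I,Θ,L / cols X1,X2,X3,X4,X5,X6:
  M: [ 0  1  3 -1 -1  1]
  I: [ 1  1  1  1  1  1]
  Θ: [ 0  1  1 -1 -1 -1]
  L: [-1 -1  1 -1 -1  1]
Echelon form has 3 nonzero rows (pivots: X1,X2,X3)
6 vars − rank 3 = 3 Π groups

3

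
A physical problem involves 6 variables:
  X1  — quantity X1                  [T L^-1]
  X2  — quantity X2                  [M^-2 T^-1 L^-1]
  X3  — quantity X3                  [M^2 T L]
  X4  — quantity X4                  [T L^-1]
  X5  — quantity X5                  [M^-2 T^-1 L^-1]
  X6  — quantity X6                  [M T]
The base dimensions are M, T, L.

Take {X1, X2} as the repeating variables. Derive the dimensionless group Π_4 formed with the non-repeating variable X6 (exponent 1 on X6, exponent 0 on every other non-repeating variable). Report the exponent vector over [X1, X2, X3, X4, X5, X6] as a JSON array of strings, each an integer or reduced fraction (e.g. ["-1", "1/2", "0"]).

["-1/2", "1/2", "0", "0", "0", "1"]

Write exponents as rows M,T,L / cols X1,X2,X3,X4,X5,X6:
  M: [ 0 -2  2  0 -2  1]
  T: [ 1 -1  1  1 -1  1]
  L: [-1 -1  1 -1 -1  0]
Row reduction gives pivot columns X1,X2; rank = 2
Repeat: X1,X2; free: X3,X4,X5,X6
RREF:
  r0: [   1    0    0    1    0  1/2]
  r1: [   0    1   -1    0    1 -1/2]
  r2: [   0    0    0    0    0    0]
Fix exponent of X6 at 1, X3 at 0, X4 at 0, X5 at 0; solve each RREF row for its pivot's exponent:
  r0: exp(X1) + (1/2)·1 = 0 ⇒ exp(X1) = -1/2
  r1: exp(X2) + (-1/2)·1 = 0 ⇒ exp(X2) = 1/2
Π_4 = X1^(-1/2) · X2^(1/2) · X6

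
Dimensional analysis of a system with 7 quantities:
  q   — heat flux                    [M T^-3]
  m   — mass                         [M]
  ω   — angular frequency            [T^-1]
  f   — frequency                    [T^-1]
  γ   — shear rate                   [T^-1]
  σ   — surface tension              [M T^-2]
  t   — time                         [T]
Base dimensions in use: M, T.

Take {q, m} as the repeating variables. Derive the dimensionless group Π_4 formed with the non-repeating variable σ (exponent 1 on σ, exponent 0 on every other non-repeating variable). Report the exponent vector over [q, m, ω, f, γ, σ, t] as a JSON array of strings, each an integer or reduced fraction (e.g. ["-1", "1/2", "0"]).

["-2/3", "-1/3", "0", "0", "0", "1", "0"]

Dimensional matrix (M×T by q×m×ω×f×γ×σ×t):
  M: [ 1  1  0  0  0  1  0]
  T: [-3  0 -1 -1 -1 -2  1]
Row reduction gives pivot columns q,m; rank = 2
Pivot set = {q,m}, free = {ω,f,γ,σ,t}
RREF:
  r0: [   1    0  1/3  1/3  1/3  2/3 -1/3]
  r1: [   0    1 -1/3 -1/3 -1/3  1/3  1/3]
Fix exponent of σ at 1, ω at 0, f at 0, γ at 0, t at 0; solve each RREF row for its pivot's exponent:
  r0: exp(q) + (2/3)·1 = 0 ⇒ exp(q) = -2/3
  r1: exp(m) + (1/3)·1 = 0 ⇒ exp(m) = -1/3
Π_4 = q^(-2/3) · m^(-1/3) · σ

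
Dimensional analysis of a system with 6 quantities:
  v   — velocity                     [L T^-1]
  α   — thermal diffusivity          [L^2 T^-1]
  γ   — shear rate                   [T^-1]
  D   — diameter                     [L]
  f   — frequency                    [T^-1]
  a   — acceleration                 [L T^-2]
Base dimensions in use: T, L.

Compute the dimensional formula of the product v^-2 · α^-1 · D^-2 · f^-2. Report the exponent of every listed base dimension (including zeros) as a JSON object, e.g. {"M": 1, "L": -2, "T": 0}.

{"T": 5, "L": -6}

Write exponents as rows T,L / cols v,α,γ,D,f,a:
  T: [-1 -1 -1  0 -1 -2]
  L: [ 1  2  0  1  0  1]
  [T]: (-2)·-1+(-1)·-1+(-2)·0+(-2)·-1 = 5
  [L]: (-2)·1+(-1)·2+(-2)·1+(-2)·0 = -6
⇒ T^5 L^-6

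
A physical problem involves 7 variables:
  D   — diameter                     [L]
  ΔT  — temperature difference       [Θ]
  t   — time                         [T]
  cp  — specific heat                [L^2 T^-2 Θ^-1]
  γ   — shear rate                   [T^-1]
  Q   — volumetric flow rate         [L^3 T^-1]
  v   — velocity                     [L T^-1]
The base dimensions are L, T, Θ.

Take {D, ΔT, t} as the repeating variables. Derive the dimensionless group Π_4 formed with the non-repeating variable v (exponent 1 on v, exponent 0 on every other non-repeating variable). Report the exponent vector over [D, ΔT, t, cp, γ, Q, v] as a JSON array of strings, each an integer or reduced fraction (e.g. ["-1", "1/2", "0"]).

["-1", "0", "1", "0", "0", "0", "1"]

Exponent matrix [L,T,Θ] × [D,ΔT,t,cp,γ,Q,v]:
  L: [ 1  0  0  2  0  3  1]
  T: [ 0  0  1 -2 -1 -1 -1]
  Θ: [ 0  1  0 -1  0  0  0]
Echelon form has 3 nonzero rows (pivots: D,ΔT,t)
Repeat: D,ΔT,t; free: cp,γ,Q,v
RREF:
  r0: [   1    0    0    2    0    3    1]
  r1: [   0    1    0   -1    0    0    0]
  r2: [   0    0    1   -2   -1   -1   -1]
Fix exponent of v at 1, cp at 0, γ at 0, Q at 0; solve each RREF row for its pivot's exponent:
  r0: exp(D) + (1)·1 = 0 ⇒ exp(D) = -1
  r1: exp(ΔT) + (0)·1 = 0 ⇒ exp(ΔT) = 0
  r2: exp(t) + (-1)·1 = 0 ⇒ exp(t) = 1
Π_4 = D^-1 · t · v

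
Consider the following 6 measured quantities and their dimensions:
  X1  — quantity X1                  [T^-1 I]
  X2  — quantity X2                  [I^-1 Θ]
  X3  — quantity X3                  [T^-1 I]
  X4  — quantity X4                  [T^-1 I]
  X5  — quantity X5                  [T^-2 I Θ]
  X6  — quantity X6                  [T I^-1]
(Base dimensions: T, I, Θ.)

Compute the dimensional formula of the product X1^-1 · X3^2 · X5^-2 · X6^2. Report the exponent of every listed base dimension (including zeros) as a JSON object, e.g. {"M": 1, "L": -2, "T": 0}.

{"T": 5, "I": -3, "Θ": -2}

Write exponents as rows T,I,Θ / cols X1,X2,X3,X4,X5,X6:
  T: [-1  0 -1 -1 -2  1]
  I: [ 1 -1  1  1  1 -1]
  Θ: [ 0  1  0  0  1  0]
  [T]: (-1)·-1+(2)·-1+(-2)·-2+(2)·1 = 5
  [I]: (-1)·1+(2)·1+(-2)·1+(2)·-1 = -3
  [Θ]: (-1)·0+(2)·0+(-2)·1+(2)·0 = -2
⇒ T^5 I^-3 Θ^-2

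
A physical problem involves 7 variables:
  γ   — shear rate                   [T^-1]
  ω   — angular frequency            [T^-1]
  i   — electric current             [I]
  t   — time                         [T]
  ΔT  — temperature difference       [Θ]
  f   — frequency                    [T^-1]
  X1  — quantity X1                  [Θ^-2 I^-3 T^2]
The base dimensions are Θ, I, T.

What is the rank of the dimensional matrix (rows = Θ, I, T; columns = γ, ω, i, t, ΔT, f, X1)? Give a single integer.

3

Dimensional matrix (Θ×I×T by γ×ω×i×t×ΔT×f×X1):
  Θ: [ 0  0  0  0  1  0 -2]
  I: [ 0  0  1  0  0  0 -3]
  T: [-1 -1  0  1  0 -1  2]
Echelon form has 3 nonzero rows (pivots: γ,i,ΔT)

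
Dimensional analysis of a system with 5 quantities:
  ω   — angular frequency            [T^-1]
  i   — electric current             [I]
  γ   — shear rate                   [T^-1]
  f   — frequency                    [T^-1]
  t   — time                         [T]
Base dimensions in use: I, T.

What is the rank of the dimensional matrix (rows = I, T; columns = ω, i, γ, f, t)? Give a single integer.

Dimensional matrix (I×T by ω×i×γ×f×t):
  I: [ 0  1  0  0  0]
  T: [-1  0 -1 -1  1]
Row reduction gives pivot columns ω,i; rank = 2

2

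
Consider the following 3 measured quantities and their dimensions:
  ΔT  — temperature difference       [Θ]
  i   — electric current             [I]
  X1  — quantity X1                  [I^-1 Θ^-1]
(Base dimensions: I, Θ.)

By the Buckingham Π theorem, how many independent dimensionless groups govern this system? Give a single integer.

1

Dimensional matrix (I×Θ by ΔT×i×X1):
  I: [ 0  1 -1]
  Θ: [ 1  0 -1]
Row reduction gives pivot columns ΔT,i; rank = 2
Π count = n − r = 3 − 2 = 1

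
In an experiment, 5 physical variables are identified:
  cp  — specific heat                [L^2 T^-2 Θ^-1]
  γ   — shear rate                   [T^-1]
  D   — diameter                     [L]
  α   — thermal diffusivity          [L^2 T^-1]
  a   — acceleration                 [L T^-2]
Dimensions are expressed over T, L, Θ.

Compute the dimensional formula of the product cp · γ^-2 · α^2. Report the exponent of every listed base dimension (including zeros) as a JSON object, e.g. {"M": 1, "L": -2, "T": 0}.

Exponent matrix [T,L,Θ] × [cp,γ,D,α,a]:
  T: [-2 -1  0 -1 -2]
  L: [ 2  0  1  2  1]
  Θ: [-1  0  0  0  0]
  [T]: (1)·-2+(-2)·-1+(2)·-1 = -2
  [L]: (1)·2+(-2)·0+(2)·2 = 6
  [Θ]: (1)·-1+(-2)·0+(2)·0 = -1
⇒ T^-2 L^6 Θ^-1

{"T": -2, "L": 6, "Θ": -1}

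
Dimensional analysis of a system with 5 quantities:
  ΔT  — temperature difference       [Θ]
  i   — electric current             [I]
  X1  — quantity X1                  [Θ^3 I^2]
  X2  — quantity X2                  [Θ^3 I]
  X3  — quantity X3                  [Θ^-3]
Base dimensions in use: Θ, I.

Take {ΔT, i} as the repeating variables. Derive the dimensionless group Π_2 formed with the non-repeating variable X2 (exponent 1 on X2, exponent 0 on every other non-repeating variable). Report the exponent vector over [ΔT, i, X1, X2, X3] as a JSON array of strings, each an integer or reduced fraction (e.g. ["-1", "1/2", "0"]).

Dimensional matrix (Θ×I by ΔT×i×X1×X2×X3):
  Θ: [ 1  0  3  3 -3]
  I: [ 0  1  2  1  0]
Echelon form has 2 nonzero rows (pivots: ΔT,i)
Repeat: ΔT,i; free: X1,X2,X3
RREF:
  r0: [   1    0    3    3   -3]
  r1: [   0    1    2    1    0]
Fix exponent of X2 at 1, X1 at 0, X3 at 0; solve each RREF row for its pivot's exponent:
  r0: exp(ΔT) + (3)·1 = 0 ⇒ exp(ΔT) = -3
  r1: exp(i) + (1)·1 = 0 ⇒ exp(i) = -1
Π_2 = ΔT^-3 · i^-1 · X2

["-3", "-1", "0", "1", "0"]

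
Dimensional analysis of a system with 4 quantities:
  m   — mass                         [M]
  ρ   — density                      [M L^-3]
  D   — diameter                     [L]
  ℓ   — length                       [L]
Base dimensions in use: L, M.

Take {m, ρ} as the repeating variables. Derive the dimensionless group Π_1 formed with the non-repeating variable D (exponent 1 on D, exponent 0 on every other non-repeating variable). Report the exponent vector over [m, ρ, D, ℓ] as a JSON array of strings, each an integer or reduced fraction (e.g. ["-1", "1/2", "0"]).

Dimensional matrix (L×M by m×ρ×D×ℓ):
  L: [ 0 -3  1  1]
  M: [ 1  1  0  0]
Row reduction gives pivot columns m,ρ; rank = 2
Pivot set = {m,ρ}, free = {D,ℓ}
RREF:
  r0: [   1    0  1/3  1/3]
  r1: [   0    1 -1/3 -1/3]
Fix exponent of D at 1, ℓ at 0; solve each RREF row for its pivot's exponent:
  r0: exp(m) + (1/3)·1 = 0 ⇒ exp(m) = -1/3
  r1: exp(ρ) + (-1/3)·1 = 0 ⇒ exp(ρ) = 1/3
Π_1 = m^(-1/3) · ρ^(1/3) · D

["-1/3", "1/3", "1", "0"]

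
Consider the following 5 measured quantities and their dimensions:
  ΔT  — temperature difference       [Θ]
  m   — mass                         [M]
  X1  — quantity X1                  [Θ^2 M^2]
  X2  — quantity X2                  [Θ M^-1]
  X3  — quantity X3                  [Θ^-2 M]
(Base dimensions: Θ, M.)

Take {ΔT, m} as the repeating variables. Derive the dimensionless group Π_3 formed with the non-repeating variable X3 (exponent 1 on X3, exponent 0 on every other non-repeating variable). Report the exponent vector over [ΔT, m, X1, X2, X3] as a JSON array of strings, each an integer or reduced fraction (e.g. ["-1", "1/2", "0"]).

["2", "-1", "0", "0", "1"]

Exponent matrix [Θ,M] × [ΔT,m,X1,X2,X3]:
  Θ: [ 1  0  2  1 -2]
  M: [ 0  1  2 -1  1]
Row reduction gives pivot columns ΔT,m; rank = 2
Pivot set = {ΔT,m}, free = {X1,X2,X3}
RREF:
  r0: [   1    0    2    1   -2]
  r1: [   0    1    2   -1    1]
Fix exponent of X3 at 1, X1 at 0, X2 at 0; solve each RREF row for its pivot's exponent:
  r0: exp(ΔT) + (-2)·1 = 0 ⇒ exp(ΔT) = 2
  r1: exp(m) + (1)·1 = 0 ⇒ exp(m) = -1
Π_3 = ΔT^2 · m^-1 · X3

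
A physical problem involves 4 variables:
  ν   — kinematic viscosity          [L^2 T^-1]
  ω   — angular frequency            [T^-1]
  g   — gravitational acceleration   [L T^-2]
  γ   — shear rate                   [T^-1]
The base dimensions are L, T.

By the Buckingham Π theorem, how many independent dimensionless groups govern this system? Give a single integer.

2

Exponent matrix [L,T] × [ν,ω,g,γ]:
  L: [ 2  0  1  0]
  T: [-1 -1 -2 -1]
RREF → pivots at {ν,ω} ⇒ r = 2
Π count = n − r = 4 − 2 = 2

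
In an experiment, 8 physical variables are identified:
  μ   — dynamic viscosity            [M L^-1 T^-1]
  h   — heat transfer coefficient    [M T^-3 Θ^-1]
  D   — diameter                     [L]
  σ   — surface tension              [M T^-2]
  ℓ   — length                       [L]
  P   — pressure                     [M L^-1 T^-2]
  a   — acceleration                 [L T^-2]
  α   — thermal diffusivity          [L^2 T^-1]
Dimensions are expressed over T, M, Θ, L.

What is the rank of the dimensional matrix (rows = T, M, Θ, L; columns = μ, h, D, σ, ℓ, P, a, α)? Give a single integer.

Exponent matrix [T,M,Θ,L] × [μ,h,D,σ,ℓ,P,a,α]:
  T: [-1 -3  0 -2  0 -2 -2 -1]
  M: [ 1  1  0  1  0  1  0  0]
  Θ: [ 0 -1  0  0  0  0  0  0]
  L: [-1  0  1  0  1 -1  1  2]
RREF → pivots at {μ,h,D,σ} ⇒ r = 4

4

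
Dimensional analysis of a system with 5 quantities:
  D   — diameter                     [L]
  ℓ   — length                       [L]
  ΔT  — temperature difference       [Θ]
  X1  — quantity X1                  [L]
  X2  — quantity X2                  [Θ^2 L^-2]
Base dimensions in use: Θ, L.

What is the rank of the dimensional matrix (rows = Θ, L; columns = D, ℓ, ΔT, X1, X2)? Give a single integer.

2

Write exponents as rows Θ,L / cols D,ℓ,ΔT,X1,X2:
  Θ: [ 0  0  1  0  2]
  L: [ 1  1  0  1 -2]
Row reduction gives pivot columns D,ΔT; rank = 2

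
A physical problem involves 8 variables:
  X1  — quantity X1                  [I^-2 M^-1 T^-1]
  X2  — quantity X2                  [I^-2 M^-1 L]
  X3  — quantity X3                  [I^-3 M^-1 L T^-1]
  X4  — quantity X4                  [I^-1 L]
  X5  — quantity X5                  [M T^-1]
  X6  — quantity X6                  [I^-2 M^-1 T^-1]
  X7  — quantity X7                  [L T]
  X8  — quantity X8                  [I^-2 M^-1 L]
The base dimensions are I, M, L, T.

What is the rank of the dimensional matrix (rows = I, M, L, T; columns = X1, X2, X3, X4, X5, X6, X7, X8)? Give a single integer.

Exponent matrix [I,M,L,T] × [X1,X2,X3,X4,X5,X6,X7,X8]:
  I: [-2 -2 -3 -1  0 -2  0 -2]
  M: [-1 -1 -1  0  1 -1  0 -1]
  L: [ 0  1  1  1  0  0  1  1]
  T: [-1  0 -1  0 -1 -1  1  0]
Echelon form has 3 nonzero rows (pivots: X1,X2,X3)

3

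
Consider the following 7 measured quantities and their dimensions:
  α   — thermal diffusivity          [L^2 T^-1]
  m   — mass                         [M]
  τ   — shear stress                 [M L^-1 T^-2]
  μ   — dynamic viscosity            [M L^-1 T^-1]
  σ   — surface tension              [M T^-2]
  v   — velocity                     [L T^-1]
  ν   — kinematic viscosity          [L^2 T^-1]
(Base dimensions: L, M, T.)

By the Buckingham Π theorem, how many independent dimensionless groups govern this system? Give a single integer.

4

Exponent matrix [L,M,T] × [α,m,τ,μ,σ,v,ν]:
  L: [ 2  0 -1 -1  0  1  2]
  M: [ 0  1  1  1  1  0  0]
  T: [-1  0 -2 -1 -2 -1 -1]
RREF → pivots at {α,m,τ} ⇒ r = 3
Π count = n − r = 7 − 3 = 4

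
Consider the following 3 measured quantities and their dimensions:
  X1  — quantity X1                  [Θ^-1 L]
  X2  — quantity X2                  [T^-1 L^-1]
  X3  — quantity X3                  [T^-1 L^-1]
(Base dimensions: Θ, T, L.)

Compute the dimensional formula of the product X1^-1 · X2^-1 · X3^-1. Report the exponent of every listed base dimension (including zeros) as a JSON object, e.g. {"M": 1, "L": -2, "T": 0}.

{"Θ": 1, "T": 2, "L": 1}

Exponent matrix [Θ,T,L] × [X1,X2,X3]:
  Θ: [-1  0  0]
  T: [ 0 -1 -1]
  L: [ 1 -1 -1]
  [Θ]: (-1)·-1+(-1)·0+(-1)·0 = 1
  [T]: (-1)·0+(-1)·-1+(-1)·-1 = 2
  [L]: (-1)·1+(-1)·-1+(-1)·-1 = 1
⇒ Θ T^2 L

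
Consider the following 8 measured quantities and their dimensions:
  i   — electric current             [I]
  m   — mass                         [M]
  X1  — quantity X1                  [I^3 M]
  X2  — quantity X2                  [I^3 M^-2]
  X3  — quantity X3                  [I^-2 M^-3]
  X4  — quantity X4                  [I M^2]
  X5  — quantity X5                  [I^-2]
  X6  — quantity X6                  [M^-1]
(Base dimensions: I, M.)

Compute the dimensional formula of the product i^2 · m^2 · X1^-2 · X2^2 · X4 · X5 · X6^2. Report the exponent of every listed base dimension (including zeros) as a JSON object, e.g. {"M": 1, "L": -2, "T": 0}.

Exponent matrix [I,M] × [i,m,X1,X2,X3,X4,X5,X6]:
  I: [ 1  0  3  3 -2  1 -2  0]
  M: [ 0  1  1 -2 -3  2  0 -1]
  [I]: (2)·1+(2)·0+(-2)·3+(2)·3+(1)·1+(1)·-2+(2)·0 = 1
  [M]: (2)·0+(2)·1+(-2)·1+(2)·-2+(1)·2+(1)·0+(2)·-1 = -4
⇒ I M^-4

{"I": 1, "M": -4}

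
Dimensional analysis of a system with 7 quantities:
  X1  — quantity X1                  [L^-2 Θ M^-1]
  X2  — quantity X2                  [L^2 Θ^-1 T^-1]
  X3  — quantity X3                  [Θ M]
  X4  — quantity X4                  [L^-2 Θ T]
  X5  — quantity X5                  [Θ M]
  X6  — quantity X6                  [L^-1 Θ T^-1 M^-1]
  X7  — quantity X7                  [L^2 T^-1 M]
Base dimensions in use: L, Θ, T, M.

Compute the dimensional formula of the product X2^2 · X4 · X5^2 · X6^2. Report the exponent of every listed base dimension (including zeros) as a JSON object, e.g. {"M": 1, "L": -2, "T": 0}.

{"L": 0, "Θ": 3, "T": -3, "M": 0}

Dimensional matrix (L×Θ×T×M by X1×X2×X3×X4×X5×X6×X7):
  L: [-2  2  0 -2  0 -1  2]
  Θ: [ 1 -1  1  1  1  1  0]
  T: [ 0 -1  0  1  0 -1 -1]
  M: [-1  0  1  0  1 -1  1]
  [L]: (2)·2+(1)·-2+(2)·0+(2)·-1 = 0
  [Θ]: (2)·-1+(1)·1+(2)·1+(2)·1 = 3
  [T]: (2)·-1+(1)·1+(2)·0+(2)·-1 = -3
  [M]: (2)·0+(1)·0+(2)·1+(2)·-1 = 0
⇒ Θ^3 T^-3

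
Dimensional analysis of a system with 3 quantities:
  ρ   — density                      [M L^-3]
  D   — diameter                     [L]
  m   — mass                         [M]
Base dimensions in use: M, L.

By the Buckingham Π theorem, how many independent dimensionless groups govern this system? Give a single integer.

Dimensional matrix (M×L by ρ×D×m):
  M: [ 1  0  1]
  L: [-3  1  0]
Echelon form has 2 nonzero rows (pivots: ρ,D)
Π count = n − r = 3 − 2 = 1

1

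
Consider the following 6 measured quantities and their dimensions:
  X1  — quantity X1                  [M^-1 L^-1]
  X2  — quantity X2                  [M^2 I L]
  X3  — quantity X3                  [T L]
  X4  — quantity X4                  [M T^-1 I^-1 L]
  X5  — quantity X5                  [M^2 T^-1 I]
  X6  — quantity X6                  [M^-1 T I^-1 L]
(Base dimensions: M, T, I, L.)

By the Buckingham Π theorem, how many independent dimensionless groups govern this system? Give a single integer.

Dimensional matrix (M×T×I×L by X1×X2×X3×X4×X5×X6):
  M: [-1  2  0  1  2 -1]
  T: [ 0  0  1 -1 -1  1]
  I: [ 0  1  0 -1  1 -1]
  L: [-1  1  1  1  0  1]
Row reduction gives pivot columns X1,X2,X3; rank = 3
6 vars − rank 3 = 3 Π groups

3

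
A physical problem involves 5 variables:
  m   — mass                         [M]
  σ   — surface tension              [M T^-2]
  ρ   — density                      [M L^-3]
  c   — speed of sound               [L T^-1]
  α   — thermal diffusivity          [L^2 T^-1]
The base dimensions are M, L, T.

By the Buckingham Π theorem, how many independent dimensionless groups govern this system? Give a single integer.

2

Exponent matrix [M,L,T] × [m,σ,ρ,c,α]:
  M: [ 1  1  1  0  0]
  L: [ 0  0 -3  1  2]
  T: [ 0 -2  0 -1 -1]
Echelon form has 3 nonzero rows (pivots: m,σ,ρ)
n=5, r=3 ⇒ 2 dimensionless groups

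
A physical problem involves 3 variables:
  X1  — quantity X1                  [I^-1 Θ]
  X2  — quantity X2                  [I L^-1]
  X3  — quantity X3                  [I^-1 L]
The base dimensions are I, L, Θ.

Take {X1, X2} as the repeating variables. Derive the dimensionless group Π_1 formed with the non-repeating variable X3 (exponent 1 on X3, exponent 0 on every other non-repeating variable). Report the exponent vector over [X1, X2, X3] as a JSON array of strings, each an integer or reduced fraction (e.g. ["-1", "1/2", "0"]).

Write exponents as rows I,L,Θ / cols X1,X2,X3:
  I: [-1  1 -1]
  L: [ 0 -1  1]
  Θ: [ 1  0  0]
RREF → pivots at {X1,X2} ⇒ r = 2
Pivot set = {X1,X2}, free = {X3}
RREF:
  r0: [   1    0    0]
  r1: [   0    1   -1]
  r2: [   0    0    0]
Fix exponent of X3 at 1; solve each RREF row for its pivot's exponent:
  r0: exp(X1) + (0)·1 = 0 ⇒ exp(X1) = 0
  r1: exp(X2) + (-1)·1 = 0 ⇒ exp(X2) = 1
Π_1 = X2 · X3

["0", "1", "1"]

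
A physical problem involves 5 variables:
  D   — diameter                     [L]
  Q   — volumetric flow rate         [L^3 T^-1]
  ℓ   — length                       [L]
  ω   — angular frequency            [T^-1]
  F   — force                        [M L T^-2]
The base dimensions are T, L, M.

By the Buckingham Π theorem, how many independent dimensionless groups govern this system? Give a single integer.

2

Exponent matrix [T,L,M] × [D,Q,ℓ,ω,F]:
  T: [ 0 -1  0 -1 -2]
  L: [ 1  3  1  0  1]
  M: [ 0  0  0  0  1]
RREF → pivots at {D,Q,F} ⇒ r = 3
Π count = n − r = 5 − 3 = 2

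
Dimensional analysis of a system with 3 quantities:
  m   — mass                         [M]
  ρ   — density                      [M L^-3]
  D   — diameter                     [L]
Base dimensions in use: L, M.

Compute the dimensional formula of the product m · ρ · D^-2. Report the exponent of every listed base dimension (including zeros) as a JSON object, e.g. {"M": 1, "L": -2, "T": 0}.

{"L": -5, "M": 2}

Dimensional matrix (L×M by m×ρ×D):
  L: [ 0 -3  1]
  M: [ 1  1  0]
  [L]: (1)·0+(1)·-3+(-2)·1 = -5
  [M]: (1)·1+(1)·1+(-2)·0 = 2
⇒ L^-5 M^2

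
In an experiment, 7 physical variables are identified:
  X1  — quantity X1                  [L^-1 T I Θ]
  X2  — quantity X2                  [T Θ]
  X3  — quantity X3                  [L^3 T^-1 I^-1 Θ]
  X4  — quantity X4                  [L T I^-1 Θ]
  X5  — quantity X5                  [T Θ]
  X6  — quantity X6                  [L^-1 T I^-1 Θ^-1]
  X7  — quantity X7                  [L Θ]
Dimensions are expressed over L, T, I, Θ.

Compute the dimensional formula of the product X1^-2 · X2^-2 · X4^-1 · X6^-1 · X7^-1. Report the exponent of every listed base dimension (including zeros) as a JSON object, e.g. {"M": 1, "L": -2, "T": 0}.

{"L": 1, "T": -6, "I": 0, "Θ": -5}

Dimensional matrix (L×T×I×Θ by X1×X2×X3×X4×X5×X6×X7):
  L: [-1  0  3  1  0 -1  1]
  T: [ 1  1 -1  1  1  1  0]
  I: [ 1  0 -1 -1  0 -1  0]
  Θ: [ 1  1  1  1  1 -1  1]
  [L]: (-2)·-1+(-2)·0+(-1)·1+(-1)·-1+(-1)·1 = 1
  [T]: (-2)·1+(-2)·1+(-1)·1+(-1)·1+(-1)·0 = -6
  [I]: (-2)·1+(-2)·0+(-1)·-1+(-1)·-1+(-1)·0 = 0
  [Θ]: (-2)·1+(-2)·1+(-1)·1+(-1)·-1+(-1)·1 = -5
⇒ L T^-6 Θ^-5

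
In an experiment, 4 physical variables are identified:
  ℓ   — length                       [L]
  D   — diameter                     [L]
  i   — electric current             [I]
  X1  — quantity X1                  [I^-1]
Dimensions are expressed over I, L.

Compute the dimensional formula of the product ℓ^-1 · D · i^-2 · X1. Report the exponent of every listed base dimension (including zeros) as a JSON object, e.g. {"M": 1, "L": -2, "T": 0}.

Dimensional matrix (I×L by ℓ×D×i×X1):
  I: [ 0  0  1 -1]
  L: [ 1  1  0  0]
  [I]: (-1)·0+(1)·0+(-2)·1+(1)·-1 = -3
  [L]: (-1)·1+(1)·1+(-2)·0+(1)·0 = 0
⇒ I^-3

{"I": -3, "L": 0}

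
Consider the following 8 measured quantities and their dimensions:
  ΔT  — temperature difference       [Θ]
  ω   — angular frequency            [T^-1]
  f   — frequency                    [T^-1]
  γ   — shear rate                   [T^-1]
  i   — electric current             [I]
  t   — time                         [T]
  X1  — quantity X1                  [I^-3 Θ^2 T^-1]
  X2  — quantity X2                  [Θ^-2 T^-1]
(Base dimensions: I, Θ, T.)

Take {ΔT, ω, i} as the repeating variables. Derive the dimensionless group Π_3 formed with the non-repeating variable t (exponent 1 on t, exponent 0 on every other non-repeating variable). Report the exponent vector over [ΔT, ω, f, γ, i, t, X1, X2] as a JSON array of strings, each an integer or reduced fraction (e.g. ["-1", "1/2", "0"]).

Dimensional matrix (I×Θ×T by ΔT×ω×f×γ×i×t×X1×X2):
  I: [ 0  0  0  0  1  0 -3  0]
  Θ: [ 1  0  0  0  0  0  2 -2]
  T: [ 0 -1 -1 -1  0  1 -1 -1]
Echelon form has 3 nonzero rows (pivots: ΔT,ω,i)
Repeat: ΔT,ω,i; free: f,γ,t,X1,X2
RREF:
  r0: [   1    0    0    0    0    0    2   -2]
  r1: [   0    1    1    1    0   -1    1    1]
  r2: [   0    0    0    0    1    0   -3    0]
Fix exponent of t at 1, f at 0, γ at 0, X1 at 0, X2 at 0; solve each RREF row for its pivot's exponent:
  r0: exp(ΔT) + (0)·1 = 0 ⇒ exp(ΔT) = 0
  r1: exp(ω) + (-1)·1 = 0 ⇒ exp(ω) = 1
  r2: exp(i) + (0)·1 = 0 ⇒ exp(i) = 0
Π_3 = ω · t

["0", "1", "0", "0", "0", "1", "0", "0"]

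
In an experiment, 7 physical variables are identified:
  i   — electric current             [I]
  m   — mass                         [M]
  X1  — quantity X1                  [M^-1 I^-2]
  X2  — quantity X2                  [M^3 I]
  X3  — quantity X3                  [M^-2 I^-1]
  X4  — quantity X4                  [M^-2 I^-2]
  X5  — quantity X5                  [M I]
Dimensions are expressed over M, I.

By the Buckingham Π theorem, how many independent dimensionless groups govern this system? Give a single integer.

Exponent matrix [M,I] × [i,m,X1,X2,X3,X4,X5]:
  M: [ 0  1 -1  3 -2 -2  1]
  I: [ 1  0 -2  1 -1 -2  1]
RREF → pivots at {i,m} ⇒ r = 2
n=7, r=2 ⇒ 5 dimensionless groups

5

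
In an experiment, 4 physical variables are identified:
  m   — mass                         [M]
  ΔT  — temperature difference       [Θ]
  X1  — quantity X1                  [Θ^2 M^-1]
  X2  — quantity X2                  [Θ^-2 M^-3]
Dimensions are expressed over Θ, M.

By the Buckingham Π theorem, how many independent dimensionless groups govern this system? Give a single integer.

2

Write exponents as rows Θ,M / cols m,ΔT,X1,X2:
  Θ: [ 0  1  2 -2]
  M: [ 1  0 -1 -3]
Row reduction gives pivot columns m,ΔT; rank = 2
4 vars − rank 2 = 2 Π groups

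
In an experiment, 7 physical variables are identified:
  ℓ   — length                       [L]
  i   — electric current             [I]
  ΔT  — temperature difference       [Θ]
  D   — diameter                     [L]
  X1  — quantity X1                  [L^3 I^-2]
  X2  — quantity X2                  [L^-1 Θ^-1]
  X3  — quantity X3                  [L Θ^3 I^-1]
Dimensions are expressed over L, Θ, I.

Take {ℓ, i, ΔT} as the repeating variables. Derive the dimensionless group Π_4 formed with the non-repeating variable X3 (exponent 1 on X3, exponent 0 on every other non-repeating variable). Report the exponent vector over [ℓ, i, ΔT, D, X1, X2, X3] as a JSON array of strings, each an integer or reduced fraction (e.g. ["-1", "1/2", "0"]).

Dimensional matrix (L×Θ×I by ℓ×i×ΔT×D×X1×X2×X3):
  L: [ 1  0  0  1  3 -1  1]
  Θ: [ 0  0  1  0  0 -1  3]
  I: [ 0  1  0  0 -2  0 -1]
RREF → pivots at {ℓ,i,ΔT} ⇒ r = 3
Pivot set = {ℓ,i,ΔT}, free = {D,X1,X2,X3}
RREF:
  r0: [   1    0    0    1    3   -1    1]
  r1: [   0    1    0    0   -2    0   -1]
  r2: [   0    0    1    0    0   -1    3]
Fix exponent of X3 at 1, D at 0, X1 at 0, X2 at 0; solve each RREF row for its pivot's exponent:
  r0: exp(ℓ) + (1)·1 = 0 ⇒ exp(ℓ) = -1
  r1: exp(i) + (-1)·1 = 0 ⇒ exp(i) = 1
  r2: exp(ΔT) + (3)·1 = 0 ⇒ exp(ΔT) = -3
Π_4 = ℓ^-1 · i · ΔT^-3 · X3

["-1", "1", "-3", "0", "0", "0", "1"]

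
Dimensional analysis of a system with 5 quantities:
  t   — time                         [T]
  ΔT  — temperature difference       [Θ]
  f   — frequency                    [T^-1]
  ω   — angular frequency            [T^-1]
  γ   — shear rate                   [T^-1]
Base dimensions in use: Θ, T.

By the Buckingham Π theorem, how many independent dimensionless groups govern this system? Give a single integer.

Dimensional matrix (Θ×T by t×ΔT×f×ω×γ):
  Θ: [ 0  1  0  0  0]
  T: [ 1  0 -1 -1 -1]
Row reduction gives pivot columns t,ΔT; rank = 2
Π count = n − r = 5 − 2 = 3

3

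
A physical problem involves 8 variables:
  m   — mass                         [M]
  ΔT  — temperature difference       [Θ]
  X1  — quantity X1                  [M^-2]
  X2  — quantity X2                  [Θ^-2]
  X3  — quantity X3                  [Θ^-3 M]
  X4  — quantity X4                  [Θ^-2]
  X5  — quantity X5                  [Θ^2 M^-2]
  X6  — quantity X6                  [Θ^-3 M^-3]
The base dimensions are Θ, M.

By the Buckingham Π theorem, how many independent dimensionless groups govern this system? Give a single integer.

6

Dimensional matrix (Θ×M by m×ΔT×X1×X2×X3×X4×X5×X6):
  Θ: [ 0  1  0 -2 -3 -2  2 -3]
  M: [ 1  0 -2  0  1  0 -2 -3]
Echelon form has 2 nonzero rows (pivots: m,ΔT)
n=8, r=2 ⇒ 6 dimensionless groups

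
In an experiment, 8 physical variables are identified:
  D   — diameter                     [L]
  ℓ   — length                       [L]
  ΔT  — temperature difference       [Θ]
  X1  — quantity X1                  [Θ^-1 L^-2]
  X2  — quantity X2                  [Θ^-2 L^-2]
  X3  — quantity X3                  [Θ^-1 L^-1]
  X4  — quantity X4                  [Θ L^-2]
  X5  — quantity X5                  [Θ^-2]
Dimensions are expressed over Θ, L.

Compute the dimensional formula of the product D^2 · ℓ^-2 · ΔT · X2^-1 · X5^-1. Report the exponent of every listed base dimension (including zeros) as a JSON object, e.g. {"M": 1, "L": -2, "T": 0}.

Write exponents as rows Θ,L / cols D,ℓ,ΔT,X1,X2,X3,X4,X5:
  Θ: [ 0  0  1 -1 -2 -1  1 -2]
  L: [ 1  1  0 -2 -2 -1 -2  0]
  [Θ]: (2)·0+(-2)·0+(1)·1+(-1)·-2+(-1)·-2 = 5
  [L]: (2)·1+(-2)·1+(1)·0+(-1)·-2+(-1)·0 = 2
⇒ Θ^5 L^2

{"Θ": 5, "L": 2}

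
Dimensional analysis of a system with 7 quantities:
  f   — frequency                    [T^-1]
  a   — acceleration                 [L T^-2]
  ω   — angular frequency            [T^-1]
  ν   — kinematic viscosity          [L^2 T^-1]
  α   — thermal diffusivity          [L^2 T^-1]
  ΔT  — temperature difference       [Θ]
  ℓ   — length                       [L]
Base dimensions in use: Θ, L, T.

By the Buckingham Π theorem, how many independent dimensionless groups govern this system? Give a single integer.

Write exponents as rows Θ,L,T / cols f,a,ω,ν,α,ΔT,ℓ:
  Θ: [ 0  0  0  0  0  1  0]
  L: [ 0  1  0  2  2  0  1]
  T: [-1 -2 -1 -1 -1  0  0]
Echelon form has 3 nonzero rows (pivots: f,a,ΔT)
Π count = n − r = 7 − 3 = 4

4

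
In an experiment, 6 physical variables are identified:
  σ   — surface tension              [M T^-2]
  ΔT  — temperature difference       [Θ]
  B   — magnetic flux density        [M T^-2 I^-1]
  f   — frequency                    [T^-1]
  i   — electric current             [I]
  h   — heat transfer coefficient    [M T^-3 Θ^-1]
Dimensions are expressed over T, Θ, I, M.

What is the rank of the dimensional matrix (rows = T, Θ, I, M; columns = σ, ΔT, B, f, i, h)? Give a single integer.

4

Exponent matrix [T,Θ,I,M] × [σ,ΔT,B,f,i,h]:
  T: [-2  0 -2 -1  0 -3]
  Θ: [ 0  1  0  0  0 -1]
  I: [ 0  0 -1  0  1  0]
  M: [ 1  0  1  0  0  1]
Row reduction gives pivot columns σ,ΔT,B,f; rank = 4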